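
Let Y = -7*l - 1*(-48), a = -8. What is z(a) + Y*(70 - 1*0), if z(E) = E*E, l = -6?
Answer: 6364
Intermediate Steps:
z(E) = E²
Y = 90 (Y = -7*(-6) - 1*(-48) = 42 + 48 = 90)
z(a) + Y*(70 - 1*0) = (-8)² + 90*(70 - 1*0) = 64 + 90*(70 + 0) = 64 + 90*70 = 64 + 6300 = 6364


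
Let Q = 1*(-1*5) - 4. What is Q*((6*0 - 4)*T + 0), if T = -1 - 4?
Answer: -180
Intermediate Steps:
T = -5
Q = -9 (Q = 1*(-5) - 4 = -5 - 4 = -9)
Q*((6*0 - 4)*T + 0) = -9*((6*0 - 4)*(-5) + 0) = -9*((0 - 4)*(-5) + 0) = -9*(-4*(-5) + 0) = -9*(20 + 0) = -9*20 = -180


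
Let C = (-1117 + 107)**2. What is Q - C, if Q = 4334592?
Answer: 3314492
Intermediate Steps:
C = 1020100 (C = (-1010)**2 = 1020100)
Q - C = 4334592 - 1*1020100 = 4334592 - 1020100 = 3314492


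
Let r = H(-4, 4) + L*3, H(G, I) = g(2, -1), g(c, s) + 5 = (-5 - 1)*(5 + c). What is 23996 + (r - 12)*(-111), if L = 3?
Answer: 29546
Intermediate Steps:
g(c, s) = -35 - 6*c (g(c, s) = -5 + (-5 - 1)*(5 + c) = -5 - 6*(5 + c) = -5 + (-30 - 6*c) = -35 - 6*c)
H(G, I) = -47 (H(G, I) = -35 - 6*2 = -35 - 12 = -47)
r = -38 (r = -47 + 3*3 = -47 + 9 = -38)
23996 + (r - 12)*(-111) = 23996 + (-38 - 12)*(-111) = 23996 - 50*(-111) = 23996 + 5550 = 29546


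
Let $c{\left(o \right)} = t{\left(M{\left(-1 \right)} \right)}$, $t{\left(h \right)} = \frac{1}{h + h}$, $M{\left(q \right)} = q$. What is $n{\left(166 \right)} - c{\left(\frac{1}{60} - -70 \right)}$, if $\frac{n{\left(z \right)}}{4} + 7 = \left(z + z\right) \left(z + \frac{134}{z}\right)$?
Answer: $\frac{442985}{2} \approx 2.2149 \cdot 10^{5}$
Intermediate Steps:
$t{\left(h \right)} = \frac{1}{2 h}$
$n{\left(z \right)} = -28 + 8 z \left(z + \frac{134}{z}\right)$ ($n{\left(z \right)} = -28 + 4 \left(z + z\right) \left(z + \frac{134}{z}\right) = -28 + 4 \cdot 2 z \left(z + \frac{134}{z}\right) = -28 + 8 z \left(z + \frac{134}{z}\right)$)
$c{\left(o \right)} = - \frac{1}{2}$ ($c{\left(o \right)} = \frac{1}{2 \left(-1\right)} = \frac{1}{2} \left(-1\right) = - \frac{1}{2}$)
$n{\left(166 \right)} - c{\left(\frac{1}{60} - -70 \right)} = \left(1044 + 8 \cdot 166^{2}\right) - - \frac{1}{2} = \left(1044 + 8 \cdot 27556\right) + \frac{1}{2} = \left(1044 + 220448\right) + \frac{1}{2} = 221492 + \frac{1}{2} = \frac{442985}{2}$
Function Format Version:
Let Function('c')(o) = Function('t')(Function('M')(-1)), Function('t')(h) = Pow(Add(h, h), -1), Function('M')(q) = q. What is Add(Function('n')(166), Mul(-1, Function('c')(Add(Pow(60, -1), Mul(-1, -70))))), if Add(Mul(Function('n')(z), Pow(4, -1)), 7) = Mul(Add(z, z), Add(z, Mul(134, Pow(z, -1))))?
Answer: Rational(442985, 2) ≈ 2.2149e+5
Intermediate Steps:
Function('t')(h) = Mul(Rational(1, 2), Pow(h, -1)) (Function('t')(h) = Pow(Mul(2, h), -1) = Mul(Rational(1, 2), Pow(h, -1)))
Function('n')(z) = Add(-28, Mul(8, z, Add(z, Mul(134, Pow(z, -1))))) (Function('n')(z) = Add(-28, Mul(4, Mul(Add(z, z), Add(z, Mul(134, Pow(z, -1)))))) = Add(-28, Mul(4, Mul(Mul(2, z), Add(z, Mul(134, Pow(z, -1)))))) = Add(-28, Mul(4, Mul(2, z, Add(z, Mul(134, Pow(z, -1)))))) = Add(-28, Mul(8, z, Add(z, Mul(134, Pow(z, -1))))))
Function('c')(o) = Rational(-1, 2) (Function('c')(o) = Mul(Rational(1, 2), Pow(-1, -1)) = Mul(Rational(1, 2), -1) = Rational(-1, 2))
Add(Function('n')(166), Mul(-1, Function('c')(Add(Pow(60, -1), Mul(-1, -70))))) = Add(Add(1044, Mul(8, Pow(166, 2))), Mul(-1, Rational(-1, 2))) = Add(Add(1044, Mul(8, 27556)), Rational(1, 2)) = Add(Add(1044, 220448), Rational(1, 2)) = Add(221492, Rational(1, 2)) = Rational(442985, 2)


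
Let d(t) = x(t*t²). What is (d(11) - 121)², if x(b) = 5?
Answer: 13456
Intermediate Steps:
d(t) = 5
(d(11) - 121)² = (5 - 121)² = (-116)² = 13456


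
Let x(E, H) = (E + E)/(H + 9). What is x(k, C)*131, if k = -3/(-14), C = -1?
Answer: 393/56 ≈ 7.0179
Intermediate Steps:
k = 3/14 (k = -3*(-1/14) = 3/14 ≈ 0.21429)
x(E, H) = 2*E/(9 + H) (x(E, H) = (2*E)/(9 + H) = 2*E/(9 + H))
x(k, C)*131 = (2*(3/14)/(9 - 1))*131 = (2*(3/14)/8)*131 = (2*(3/14)*(⅛))*131 = (3/56)*131 = 393/56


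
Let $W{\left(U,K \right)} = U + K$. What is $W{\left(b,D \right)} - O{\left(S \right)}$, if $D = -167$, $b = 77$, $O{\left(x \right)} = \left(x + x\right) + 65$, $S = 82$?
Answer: $-319$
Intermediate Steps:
$O{\left(x \right)} = 65 + 2 x$ ($O{\left(x \right)} = 2 x + 65 = 65 + 2 x$)
$W{\left(U,K \right)} = K + U$
$W{\left(b,D \right)} - O{\left(S \right)} = \left(-167 + 77\right) - \left(65 + 2 \cdot 82\right) = -90 - \left(65 + 164\right) = -90 - 229 = -319$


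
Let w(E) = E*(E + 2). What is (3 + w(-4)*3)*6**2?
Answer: 972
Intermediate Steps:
w(E) = E*(2 + E)
(3 + w(-4)*3)*6**2 = (3 - 4*(2 - 4)*3)*6**2 = (3 - 4*(-2)*3)*36 = (3 + 8*3)*36 = (3 + 24)*36 = 27*36 = 972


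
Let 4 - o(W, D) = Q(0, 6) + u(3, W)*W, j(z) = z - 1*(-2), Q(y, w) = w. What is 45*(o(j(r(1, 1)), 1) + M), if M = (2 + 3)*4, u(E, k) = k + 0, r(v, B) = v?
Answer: 405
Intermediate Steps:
j(z) = 2 + z (j(z) = z + 2 = 2 + z)
u(E, k) = k
o(W, D) = -2 - W² (o(W, D) = 4 - (6 + W*W) = 4 - (6 + W²) = 4 + (-6 - W²) = -2 - W²)
M = 20 (M = 5*4 = 20)
45*(o(j(r(1, 1)), 1) + M) = 45*((-2 - (2 + 1)²) + 20) = 45*((-2 - 1*3²) + 20) = 45*((-2 - 1*9) + 20) = 45*((-2 - 9) + 20) = 45*(-11 + 20) = 45*9 = 405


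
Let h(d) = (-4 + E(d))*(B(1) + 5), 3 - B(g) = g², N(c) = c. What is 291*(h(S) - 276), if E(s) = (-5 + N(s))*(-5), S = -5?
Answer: 13386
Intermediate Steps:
E(s) = 25 - 5*s (E(s) = (-5 + s)*(-5) = 25 - 5*s)
B(g) = 3 - g²
h(d) = 147 - 35*d (h(d) = (-4 + (25 - 5*d))*((3 - 1*1²) + 5) = (21 - 5*d)*((3 - 1*1) + 5) = (21 - 5*d)*((3 - 1) + 5) = (21 - 5*d)*(2 + 5) = (21 - 5*d)*7 = 147 - 35*d)
291*(h(S) - 276) = 291*((147 - 35*(-5)) - 276) = 291*((147 + 175) - 276) = 291*(322 - 276) = 291*46 = 13386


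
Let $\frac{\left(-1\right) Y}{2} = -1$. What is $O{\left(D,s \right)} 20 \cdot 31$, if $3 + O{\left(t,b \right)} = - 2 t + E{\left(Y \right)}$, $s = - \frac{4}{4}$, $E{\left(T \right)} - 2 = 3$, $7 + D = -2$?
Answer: $12400$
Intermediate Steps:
$Y = 2$ ($Y = \left(-2\right) \left(-1\right) = 2$)
$D = -9$ ($D = -7 - 2 = -9$)
$E{\left(T \right)} = 5$ ($E{\left(T \right)} = 2 + 3 = 5$)
$s = -1$ ($s = \left(-4\right) \frac{1}{4} = -1$)
$O{\left(t,b \right)} = 2 - 2 t$ ($O{\left(t,b \right)} = -3 - \left(-5 + 2 t\right) = 2 - 2 t$)
$O{\left(D,s \right)} 20 \cdot 31 = \left(2 - -18\right) 20 \cdot 31 = \left(2 + 18\right) 20 \cdot 31 = 20 \cdot 20 \cdot 31 = 400 \cdot 31 = 12400$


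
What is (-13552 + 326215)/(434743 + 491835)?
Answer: 312663/926578 ≈ 0.33744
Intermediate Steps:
(-13552 + 326215)/(434743 + 491835) = 312663/926578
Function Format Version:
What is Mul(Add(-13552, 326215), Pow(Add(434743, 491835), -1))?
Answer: Rational(312663, 926578) ≈ 0.33744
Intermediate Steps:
Mul(Add(-13552, 326215), Pow(Add(434743, 491835), -1)) = Mul(312663, Pow(926578, -1)) = Mul(312663, Rational(1, 926578)) = Rational(312663, 926578)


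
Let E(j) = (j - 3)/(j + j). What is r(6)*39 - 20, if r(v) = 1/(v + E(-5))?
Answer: -485/34 ≈ -14.265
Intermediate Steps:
E(j) = (-3 + j)/(2*j) (E(j) = (-3 + j)/((2*j)) = (-3 + j)*(1/(2*j)) = (-3 + j)/(2*j))
r(v) = 1/(⅘ + v) (r(v) = 1/(v + (½)*(-3 - 5)/(-5)) = 1/(v + (½)*(-⅕)*(-8)) = 1/(v + ⅘) = 1/(⅘ + v))
r(6)*39 - 20 = (5/(4 + 5*6))*39 - 20 = (5/(4 + 30))*39 - 20 = (5/34)*39 - 20 = 195/34 - 20 = -485/34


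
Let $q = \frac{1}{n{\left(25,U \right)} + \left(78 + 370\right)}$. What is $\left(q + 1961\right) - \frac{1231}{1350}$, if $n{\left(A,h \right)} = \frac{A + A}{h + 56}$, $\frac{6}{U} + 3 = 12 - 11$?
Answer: $\frac{15740456759}{8030475} \approx 1960.1$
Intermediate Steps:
$U = -3$ ($U = \frac{6}{-3 + \left(12 - 11\right)} = \frac{6}{-3 + 1} = \frac{6}{-2} = 6 \left(- \frac{1}{2}\right) = -3$)
$n{\left(A,h \right)} = \frac{2 A}{56 + h}$
$q = \frac{53}{23794}$ ($q = \frac{1}{2 \cdot 25 \frac{1}{56 - 3} + \left(78 + 370\right)} = \frac{1}{2 \cdot 25 \cdot \frac{1}{53} + 448} = \frac{1}{\frac{50}{53} + 448} = \frac{1}{\frac{23794}{53}} = \frac{53}{23794} \approx 0.0022275$)
$\left(q + 1961\right) - \frac{1231}{1350} = \left(\frac{53}{23794} + 1961\right) - \frac{1231}{1350} = \frac{46660087}{23794} - \frac{1231}{1350} = \frac{15740456759}{8030475}$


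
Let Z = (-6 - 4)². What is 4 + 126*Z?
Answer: 12604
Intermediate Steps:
Z = 100 (Z = (-10)² = 100)
4 + 126*Z = 4 + 126*100 = 4 + 12600 = 12604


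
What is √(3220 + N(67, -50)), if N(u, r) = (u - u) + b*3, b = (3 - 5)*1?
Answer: √3214 ≈ 56.692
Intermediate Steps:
b = -2 (b = -2*1 = -2)
N(u, r) = -6 (N(u, r) = (u - u) - 2*3 = 0 - 6 = -6)
√(3220 + N(67, -50)) = √(3220 - 6) = √3214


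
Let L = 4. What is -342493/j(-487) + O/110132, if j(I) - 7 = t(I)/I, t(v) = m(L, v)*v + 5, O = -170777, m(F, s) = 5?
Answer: -18370363996915/643060748 ≈ -28567.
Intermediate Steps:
t(v) = 5 + 5*v (t(v) = 5*v + 5 = 5 + 5*v)
j(I) = 7 + (5 + 5*I)/I
-342493/j(-487) + O/110132 = -342493/(12 + 5/(-487)) - 170777/110132 = -342493/(12 + 5*(-1/487)) - 170777*1/110132 = -342493/(12 - 5/487) - 170777/110132 = -342493/5839/487 - 170777/110132 = -342493*487/5839 - 170777/110132 = -166794091/5839 - 170777/110132 = -18370363996915/643060748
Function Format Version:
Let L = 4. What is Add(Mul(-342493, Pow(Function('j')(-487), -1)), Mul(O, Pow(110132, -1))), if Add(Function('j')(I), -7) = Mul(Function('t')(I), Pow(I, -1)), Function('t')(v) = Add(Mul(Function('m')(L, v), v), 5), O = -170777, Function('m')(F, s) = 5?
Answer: Rational(-18370363996915, 643060748) ≈ -28567.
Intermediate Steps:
Function('t')(v) = Add(5, Mul(5, v)) (Function('t')(v) = Add(Mul(5, v), 5) = Add(5, Mul(5, v)))
Function('j')(I) = Add(7, Mul(Pow(I, -1), Add(5, Mul(5, I)))) (Function('j')(I) = Add(7, Mul(Add(5, Mul(5, I)), Pow(I, -1))) = Add(7, Mul(Pow(I, -1), Add(5, Mul(5, I)))))
Add(Mul(-342493, Pow(Function('j')(-487), -1)), Mul(O, Pow(110132, -1))) = Add(Mul(-342493, Pow(Add(12, Mul(5, Pow(-487, -1))), -1)), Mul(-170777, Pow(110132, -1))) = Add(Mul(-342493, Pow(Add(12, Mul(5, Rational(-1, 487))), -1)), Mul(-170777, Rational(1, 110132))) = Add(Mul(-342493, Pow(Add(12, Rational(-5, 487)), -1)), Rational(-170777, 110132)) = Add(Mul(-342493, Pow(Rational(5839, 487), -1)), Rational(-170777, 110132)) = Add(Mul(-342493, Rational(487, 5839)), Rational(-170777, 110132)) = Add(Rational(-166794091, 5839), Rational(-170777, 110132)) = Rational(-18370363996915, 643060748)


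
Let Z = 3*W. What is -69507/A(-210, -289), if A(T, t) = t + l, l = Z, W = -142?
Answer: 69507/715 ≈ 97.213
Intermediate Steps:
Z = -426 (Z = 3*(-142) = -426)
l = -426
A(T, t) = -426 + t (A(T, t) = t - 426 = -426 + t)
-69507/A(-210, -289) = -69507/(-426 - 289) = -69507/(-715) = -69507*(-1/715) = 69507/715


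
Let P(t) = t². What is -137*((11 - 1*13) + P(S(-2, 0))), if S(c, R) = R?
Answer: 274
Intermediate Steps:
-137*((11 - 1*13) + P(S(-2, 0))) = -137*((11 - 1*13) + 0²) = -137*((11 - 13) + 0) = -137*(-2 + 0) = -137*(-2) = 274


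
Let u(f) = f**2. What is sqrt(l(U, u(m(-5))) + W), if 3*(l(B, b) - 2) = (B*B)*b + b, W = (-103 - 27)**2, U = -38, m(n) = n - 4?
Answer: 3*sqrt(6213) ≈ 236.47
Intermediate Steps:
m(n) = -4 + n
W = 16900 (W = (-130)**2 = 16900)
l(B, b) = 2 + b/3 + b*B**2/3 (l(B, b) = 2 + ((B*B)*b + b)/3 = 2 + (B**2*b + b)/3 = 2 + (b*B**2 + b)/3 = 2 + (b + b*B**2)/3 = 2 + (b/3 + b*B**2/3) = 2 + b/3 + b*B**2/3)
sqrt(l(U, u(m(-5))) + W) = sqrt((2 + (-4 - 5)**2/3 + (1/3)*(-4 - 5)**2*(-38)**2) + 16900) = sqrt((2 + (1/3)*(-9)**2 + (1/3)*(-9)**2*1444) + 16900) = sqrt((2 + (1/3)*81 + (1/3)*81*1444) + 16900) = sqrt((2 + 27 + 38988) + 16900) = sqrt(39017 + 16900) = sqrt(55917) = 3*sqrt(6213)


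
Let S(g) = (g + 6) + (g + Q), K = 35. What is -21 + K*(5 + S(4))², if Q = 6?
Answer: 21854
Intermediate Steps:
S(g) = 12 + 2*g (S(g) = (g + 6) + (g + 6) = (6 + g) + (6 + g) = 12 + 2*g)
-21 + K*(5 + S(4))² = -21 + 35*(5 + (12 + 2*4))² = -21 + 35*(5 + (12 + 8))² = -21 + 35*(5 + 20)² = -21 + 35*25² = -21 + 35*625 = -21 + 21875 = 21854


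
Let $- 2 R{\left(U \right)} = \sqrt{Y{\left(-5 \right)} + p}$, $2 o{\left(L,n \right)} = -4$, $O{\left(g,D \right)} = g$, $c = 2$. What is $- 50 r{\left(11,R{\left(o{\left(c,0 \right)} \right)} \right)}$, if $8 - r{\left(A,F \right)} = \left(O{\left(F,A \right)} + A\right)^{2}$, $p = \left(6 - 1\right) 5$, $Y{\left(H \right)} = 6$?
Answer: $\frac{12075}{2} - 550 \sqrt{31} \approx 2975.2$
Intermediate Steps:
$p = 25$ ($p = 5 \cdot 5 = 25$)
$o{\left(L,n \right)} = -2$ ($o{\left(L,n \right)} = \frac{1}{2} \left(-4\right) = -2$)
$R{\left(U \right)} = - \frac{\sqrt{31}}{2}$ ($R{\left(U \right)} = - \frac{\sqrt{6 + 25}}{2} = - \frac{\sqrt{31}}{2}$)
$r{\left(A,F \right)} = 8 - \left(A + F\right)^{2}$ ($r{\left(A,F \right)} = 8 - \left(F + A\right)^{2} = 8 - \left(A + F\right)^{2}$)
$- 50 r{\left(11,R{\left(o{\left(c,0 \right)} \right)} \right)} = - 50 \left(8 - \left(11 - \frac{\sqrt{31}}{2}\right)^{2}\right) = -400 + 50 \left(11 - \frac{\sqrt{31}}{2}\right)^{2}$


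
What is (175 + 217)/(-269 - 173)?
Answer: -196/221 ≈ -0.88688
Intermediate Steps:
(175 + 217)/(-269 - 173) = 392/(-442) = 392*(-1/442) = -196/221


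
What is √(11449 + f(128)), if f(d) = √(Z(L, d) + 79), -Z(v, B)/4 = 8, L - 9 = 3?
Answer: √(11449 + √47) ≈ 107.03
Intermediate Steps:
L = 12 (L = 9 + 3 = 12)
Z(v, B) = -32 (Z(v, B) = -4*8 = -32)
f(d) = √47 (f(d) = √(-32 + 79) = √47)
√(11449 + f(128)) = √(11449 + √47)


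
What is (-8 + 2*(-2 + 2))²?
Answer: 64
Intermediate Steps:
(-8 + 2*(-2 + 2))² = (-8 + 2*0)² = (-8 + 0)² = (-8)² = 64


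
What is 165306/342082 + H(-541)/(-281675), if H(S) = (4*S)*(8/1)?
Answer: 26242345567/48177973675 ≈ 0.54470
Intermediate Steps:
H(S) = 32*S (H(S) = (4*S)*(8*1) = (4*S)*8 = 32*S)
165306/342082 + H(-541)/(-281675) = 165306/342082 + (32*(-541))/(-281675) = 165306*(1/342082) - 17312*(-1/281675) = 82653/171041 + 17312/281675 = 26242345567/48177973675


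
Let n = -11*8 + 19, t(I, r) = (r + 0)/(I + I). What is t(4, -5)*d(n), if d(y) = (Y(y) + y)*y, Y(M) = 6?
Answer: -21735/8 ≈ -2716.9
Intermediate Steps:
t(I, r) = r/(2*I) (t(I, r) = r/((2*I)) = r*(1/(2*I)) = r/(2*I))
n = -69 (n = -88 + 19 = -69)
d(y) = y*(6 + y) (d(y) = (6 + y)*y = y*(6 + y))
t(4, -5)*d(n) = ((½)*(-5)/4)*(-69*(6 - 69)) = ((½)*(-5)*(¼))*(-69*(-63)) = -5/8*4347 = -21735/8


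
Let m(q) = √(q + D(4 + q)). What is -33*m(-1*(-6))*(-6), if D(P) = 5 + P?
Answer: 198*√21 ≈ 907.35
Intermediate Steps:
m(q) = √(9 + 2*q) (m(q) = √(q + (5 + (4 + q))) = √(q + (9 + q)) = √(9 + 2*q))
-33*m(-1*(-6))*(-6) = -33*√(9 + 2*(-1*(-6)))*(-6) = -33*√(9 + 2*6)*(-6) = -33*√(9 + 12)*(-6) = -33*√21*(-6) = 198*√21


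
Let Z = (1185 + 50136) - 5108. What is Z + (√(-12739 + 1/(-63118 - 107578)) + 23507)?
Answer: 69720 + 3*I*√10310495225170/85348 ≈ 69720.0 + 112.87*I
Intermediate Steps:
Z = 46213 (Z = 51321 - 5108 = 46213)
Z + (√(-12739 + 1/(-63118 - 107578)) + 23507) = 46213 + (√(-12739 + 1/(-63118 - 107578)) + 23507) = 46213 + (√(-12739 + 1/(-170696)) + 23507) = 46213 + (√(-12739 - 1/170696) + 23507) = 46213 + (√(-2174496345/170696) + 23507) = 46213 + (3*I*√10310495225170/85348 + 23507) = 46213 + (23507 + 3*I*√10310495225170/85348) = 69720 + 3*I*√10310495225170/85348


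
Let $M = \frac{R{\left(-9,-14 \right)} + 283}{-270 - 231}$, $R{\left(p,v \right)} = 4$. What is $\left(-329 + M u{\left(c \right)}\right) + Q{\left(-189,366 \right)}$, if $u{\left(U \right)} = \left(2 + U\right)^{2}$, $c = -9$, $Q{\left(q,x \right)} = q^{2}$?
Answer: $\frac{17717329}{501} \approx 35364.0$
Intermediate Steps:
$M = - \frac{287}{501}$ ($M = \frac{4 + 283}{-270 - 231} = \frac{287}{-501} = 287 \left(- \frac{1}{501}\right) = - \frac{287}{501} \approx -0.57285$)
$\left(-329 + M u{\left(c \right)}\right) + Q{\left(-189,366 \right)} = \left(-329 - \frac{287 \left(2 - 9\right)^{2}}{501}\right) + \left(-189\right)^{2} = \left(-329 - \frac{287 \left(-7\right)^{2}}{501}\right) + 35721 = \left(-329 - \frac{14063}{501}\right) + 35721 = - \frac{178892}{501} + 35721 = \frac{17717329}{501}$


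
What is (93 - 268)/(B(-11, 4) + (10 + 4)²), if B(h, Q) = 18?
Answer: -175/214 ≈ -0.81776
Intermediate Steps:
(93 - 268)/(B(-11, 4) + (10 + 4)²) = (93 - 268)/(18 + (10 + 4)²) = -175/(18 + 14²) = -175/(18 + 196) = -175/214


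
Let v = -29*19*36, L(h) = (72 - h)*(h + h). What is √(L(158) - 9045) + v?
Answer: -19836 + I*√36221 ≈ -19836.0 + 190.32*I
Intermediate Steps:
L(h) = 2*h*(72 - h) (L(h) = (72 - h)*(2*h) = 2*h*(72 - h))
v = -19836 (v = -551*36 = -19836)
√(L(158) - 9045) + v = √(2*158*(72 - 1*158) - 9045) - 19836 = √(2*158*(72 - 158) - 9045) - 19836 = √(2*158*(-86) - 9045) - 19836 = √(-27176 - 9045) - 19836 = √(-36221) - 19836 = I*√36221 - 19836 = -19836 + I*√36221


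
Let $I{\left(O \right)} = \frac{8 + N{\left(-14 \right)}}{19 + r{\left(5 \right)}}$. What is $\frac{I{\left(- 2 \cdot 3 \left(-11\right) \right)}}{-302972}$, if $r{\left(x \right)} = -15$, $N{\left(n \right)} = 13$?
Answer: $- \frac{21}{1211888} \approx -1.7328 \cdot 10^{-5}$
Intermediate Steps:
$I{\left(O \right)} = \frac{21}{4}$ ($I{\left(O \right)} = \frac{8 + 13}{19 - 15} = \frac{21}{4}$)
$\frac{I{\left(- 2 \cdot 3 \left(-11\right) \right)}}{-302972} = \frac{21}{4 \left(-302972\right)} = \frac{21}{4} \left(- \frac{1}{302972}\right) = - \frac{21}{1211888}$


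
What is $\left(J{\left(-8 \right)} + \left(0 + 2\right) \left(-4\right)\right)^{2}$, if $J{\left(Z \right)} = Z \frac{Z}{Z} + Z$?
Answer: $576$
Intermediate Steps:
$J{\left(Z \right)} = 2 Z$ ($J{\left(Z \right)} = Z 1 + Z = Z + Z = 2 Z$)
$\left(J{\left(-8 \right)} + \left(0 + 2\right) \left(-4\right)\right)^{2} = \left(2 \left(-8\right) + \left(0 + 2\right) \left(-4\right)\right)^{2} = \left(-16 + 2 \left(-4\right)\right)^{2} = \left(-16 - 8\right)^{2} = \left(-24\right)^{2} = 576$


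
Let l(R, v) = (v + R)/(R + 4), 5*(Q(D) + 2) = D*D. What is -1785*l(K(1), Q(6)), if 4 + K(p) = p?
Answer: -3927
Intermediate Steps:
Q(D) = -2 + D**2/5 (Q(D) = -2 + (D*D)/5 = -2 + D**2/5)
K(p) = -4 + p
l(R, v) = (R + v)/(4 + R)
-1785*l(K(1), Q(6)) = -1785*((-4 + 1) + (-2 + (1/5)*6**2))/(4 + (-4 + 1)) = -1785*(-3 + (-2 + (1/5)*36))/(4 - 3) = -1785*(-3 + (-2 + 36/5))/1 = -1785*(-3 + 26/5) = -1785*11/5 = -3927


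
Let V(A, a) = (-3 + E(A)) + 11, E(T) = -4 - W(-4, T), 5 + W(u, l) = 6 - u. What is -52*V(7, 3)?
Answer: 52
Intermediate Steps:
W(u, l) = 1 - u (W(u, l) = -5 + (6 - u) = 1 - u)
E(T) = -9 (E(T) = -4 - (1 - 1*(-4)) = -4 - (1 + 4) = -4 - 1*5 = -4 - 5 = -9)
V(A, a) = -1 (V(A, a) = (-3 - 9) + 11 = -12 + 11 = -1)
-52*V(7, 3) = -52*(-1) = 52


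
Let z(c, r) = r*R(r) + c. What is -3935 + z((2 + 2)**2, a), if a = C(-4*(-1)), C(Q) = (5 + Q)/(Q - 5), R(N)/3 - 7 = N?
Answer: -3865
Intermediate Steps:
R(N) = 21 + 3*N
C(Q) = (5 + Q)/(-5 + Q)
a = -9 (a = (5 - 4*(-1))/(-5 - 4*(-1)) = (5 + 4)/(-5 + 4) = 9/(-1) = -1*9 = -9)
z(c, r) = c + r*(21 + 3*r) (z(c, r) = r*(21 + 3*r) + c = c + r*(21 + 3*r))
-3935 + z((2 + 2)**2, a) = -3935 + ((2 + 2)**2 + 3*(-9)*(7 - 9)) = -3935 + (4**2 + 3*(-9)*(-2)) = -3935 + (16 + 54) = -3935 + 70 = -3865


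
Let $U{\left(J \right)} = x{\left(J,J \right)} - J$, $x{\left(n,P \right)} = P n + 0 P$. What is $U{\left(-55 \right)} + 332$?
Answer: $3412$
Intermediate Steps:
$x{\left(n,P \right)} = P n$ ($x{\left(n,P \right)} = P n + 0 = P n$)
$U{\left(J \right)} = J^{2} - J$ ($U{\left(J \right)} = J J - J = J^{2} - J$)
$U{\left(-55 \right)} + 332 = - 55 \left(-1 - 55\right) + 332 = \left(-55\right) \left(-56\right) + 332 = 3080 + 332 = 3412$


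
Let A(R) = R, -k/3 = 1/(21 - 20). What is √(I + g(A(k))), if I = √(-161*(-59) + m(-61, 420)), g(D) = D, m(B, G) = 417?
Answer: √(-3 + 2*√2479) ≈ 9.8275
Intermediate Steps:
k = -3 (k = -3/(21 - 20) = -3/1 = -3*1 = -3)
I = 2*√2479 (I = √(-161*(-59) + 417) = √(9499 + 417) = √9916 = 2*√2479 ≈ 99.579)
√(I + g(A(k))) = √(2*√2479 - 3) = √(-3 + 2*√2479)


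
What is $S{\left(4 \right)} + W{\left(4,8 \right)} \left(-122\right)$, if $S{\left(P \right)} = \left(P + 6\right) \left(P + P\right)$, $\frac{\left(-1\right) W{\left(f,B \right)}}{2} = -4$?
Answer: $-896$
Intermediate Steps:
$W{\left(f,B \right)} = 8$ ($W{\left(f,B \right)} = \left(-2\right) \left(-4\right) = 8$)
$S{\left(P \right)} = 2 P \left(6 + P\right)$ ($S{\left(P \right)} = \left(6 + P\right) 2 P = 2 P \left(6 + P\right)$)
$S{\left(4 \right)} + W{\left(4,8 \right)} \left(-122\right) = 2 \cdot 4 \left(6 + 4\right) + 8 \left(-122\right) = 2 \cdot 4 \cdot 10 - 976 = 80 - 976 = -896$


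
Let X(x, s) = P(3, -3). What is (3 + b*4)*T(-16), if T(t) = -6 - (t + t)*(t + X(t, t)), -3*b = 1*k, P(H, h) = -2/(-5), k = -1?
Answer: -10946/5 ≈ -2189.2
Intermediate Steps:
P(H, h) = ⅖ (P(H, h) = -2*(-⅕) = ⅖)
X(x, s) = ⅖
b = ⅓ (b = -(-1)/3 = -⅓*(-1) = ⅓ ≈ 0.33333)
T(t) = -6 - 2*t*(⅖ + t) (T(t) = -6 - (t + t)*(t + ⅖) = -6 - 2*t*(⅖ + t))
(3 + b*4)*T(-16) = (3 + (⅓)*4)*(-6 - 2*(-16)² - ⅘*(-16)) = (3 + 4/3)*(-6 - 2*256 + 64/5) = 13*(-6 - 512 + 64/5)/3 = (13/3)*(-2526/5) = -10946/5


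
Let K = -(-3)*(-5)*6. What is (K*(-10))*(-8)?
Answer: -7200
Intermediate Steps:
K = -90 (K = -3*5*6 = -15*6 = -90)
(K*(-10))*(-8) = -90*(-10)*(-8) = 900*(-8) = -7200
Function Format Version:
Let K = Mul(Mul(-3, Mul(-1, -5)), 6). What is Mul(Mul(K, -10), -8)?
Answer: -7200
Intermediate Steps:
K = -90 (K = Mul(Mul(-3, 5), 6) = Mul(-15, 6) = -90)
Mul(Mul(K, -10), -8) = Mul(Mul(-90, -10), -8) = Mul(900, -8) = -7200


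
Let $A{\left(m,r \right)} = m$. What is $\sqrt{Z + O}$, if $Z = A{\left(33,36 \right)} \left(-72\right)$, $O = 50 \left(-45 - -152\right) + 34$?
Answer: $8 \sqrt{47} \approx 54.845$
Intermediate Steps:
$O = 5384$ ($O = 50 \left(-45 + 152\right) + 34 = 50 \cdot 107 + 34 = 5350 + 34 = 5384$)
$Z = -2376$ ($Z = 33 \left(-72\right) = -2376$)
$\sqrt{Z + O} = \sqrt{-2376 + 5384} = \sqrt{3008} = 8 \sqrt{47}$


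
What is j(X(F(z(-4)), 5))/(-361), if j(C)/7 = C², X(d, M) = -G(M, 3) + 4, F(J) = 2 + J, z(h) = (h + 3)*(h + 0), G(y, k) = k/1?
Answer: -7/361 ≈ -0.019391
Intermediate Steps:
G(y, k) = k (G(y, k) = k*1 = k)
z(h) = h*(3 + h) (z(h) = (3 + h)*h = h*(3 + h))
X(d, M) = 1 (X(d, M) = -1*3 + 4 = -3 + 4 = 1)
j(C) = 7*C²
j(X(F(z(-4)), 5))/(-361) = (7*1²)/(-361) = (7*1)*(-1/361) = 7*(-1/361) = -7/361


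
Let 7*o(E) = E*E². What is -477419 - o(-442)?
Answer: 83008955/7 ≈ 1.1858e+7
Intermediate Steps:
o(E) = E³/7 (o(E) = (E*E²)/7 = E³/7)
-477419 - o(-442) = -477419 - (-442)³/7 = -477419 - (-86350888)/7 = -477419 - 1*(-86350888/7) = -477419 + 86350888/7 = 83008955/7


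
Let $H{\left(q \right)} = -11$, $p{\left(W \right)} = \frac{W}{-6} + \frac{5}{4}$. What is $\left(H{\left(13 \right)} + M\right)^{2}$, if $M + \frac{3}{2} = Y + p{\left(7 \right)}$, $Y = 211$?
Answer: $\frac{5678689}{144} \approx 39435.0$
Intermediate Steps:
$p{\left(W \right)} = \frac{5}{4} - \frac{W}{6}$ ($p{\left(W \right)} = W \left(- \frac{1}{6}\right) + 5 \cdot \frac{1}{4} = - \frac{W}{6} + \frac{5}{4} = \frac{5}{4} - \frac{W}{6}$)
$M = \frac{2515}{12}$ ($M = - \frac{3}{2} + \left(211 + \left(\frac{5}{4} - \frac{7}{6}\right)\right) = - \frac{3}{2} + \left(211 + \frac{1}{12}\right) = - \frac{3}{2} + \frac{2533}{12} = \frac{2515}{12} \approx 209.58$)
$\left(H{\left(13 \right)} + M\right)^{2} = \left(-11 + \frac{2515}{12}\right)^{2} = \left(\frac{2383}{12}\right)^{2} = \frac{5678689}{144}$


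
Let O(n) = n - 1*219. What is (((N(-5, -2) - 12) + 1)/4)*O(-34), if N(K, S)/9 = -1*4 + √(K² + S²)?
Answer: 11891/4 - 2277*√29/4 ≈ -92.755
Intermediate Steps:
O(n) = -219 + n (O(n) = n - 219 = -219 + n)
N(K, S) = -36 + 9*√(K² + S²) (N(K, S) = 9*(-1*4 + √(K² + S²)) = 9*(-4 + √(K² + S²)) = -36 + 9*√(K² + S²))
(((N(-5, -2) - 12) + 1)/4)*O(-34) = ((((-36 + 9*√((-5)² + (-2)²)) - 12) + 1)/4)*(-219 - 34) = ((((-36 + 9*√(25 + 4)) - 12) + 1)*(¼))*(-253) = ((((-36 + 9*√29) - 12) + 1)*(¼))*(-253) = (((-48 + 9*√29) + 1)*(¼))*(-253) = ((-47 + 9*√29)*(¼))*(-253) = (-47/4 + 9*√29/4)*(-253) = 11891/4 - 2277*√29/4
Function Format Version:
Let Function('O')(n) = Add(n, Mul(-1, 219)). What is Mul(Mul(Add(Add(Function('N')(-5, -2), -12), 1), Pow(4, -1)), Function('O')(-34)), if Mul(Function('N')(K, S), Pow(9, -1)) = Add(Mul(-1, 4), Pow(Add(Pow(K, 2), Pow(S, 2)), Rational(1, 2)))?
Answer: Add(Rational(11891, 4), Mul(Rational(-2277, 4), Pow(29, Rational(1, 2)))) ≈ -92.755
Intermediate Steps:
Function('O')(n) = Add(-219, n) (Function('O')(n) = Add(n, -219) = Add(-219, n))
Function('N')(K, S) = Add(-36, Mul(9, Pow(Add(Pow(K, 2), Pow(S, 2)), Rational(1, 2)))) (Function('N')(K, S) = Mul(9, Add(Mul(-1, 4), Pow(Add(Pow(K, 2), Pow(S, 2)), Rational(1, 2)))) = Mul(9, Add(-4, Pow(Add(Pow(K, 2), Pow(S, 2)), Rational(1, 2)))) = Add(-36, Mul(9, Pow(Add(Pow(K, 2), Pow(S, 2)), Rational(1, 2)))))
Mul(Mul(Add(Add(Function('N')(-5, -2), -12), 1), Pow(4, -1)), Function('O')(-34)) = Mul(Mul(Add(Add(Add(-36, Mul(9, Pow(Add(Pow(-5, 2), Pow(-2, 2)), Rational(1, 2)))), -12), 1), Pow(4, -1)), Add(-219, -34)) = Mul(Mul(Add(Add(Add(-36, Mul(9, Pow(Add(25, 4), Rational(1, 2)))), -12), 1), Rational(1, 4)), -253) = Mul(Mul(Add(Add(Add(-36, Mul(9, Pow(29, Rational(1, 2)))), -12), 1), Rational(1, 4)), -253) = Mul(Mul(Add(Add(-48, Mul(9, Pow(29, Rational(1, 2)))), 1), Rational(1, 4)), -253) = Mul(Mul(Add(-47, Mul(9, Pow(29, Rational(1, 2)))), Rational(1, 4)), -253) = Mul(Add(Rational(-47, 4), Mul(Rational(9, 4), Pow(29, Rational(1, 2)))), -253) = Add(Rational(11891, 4), Mul(Rational(-2277, 4), Pow(29, Rational(1, 2))))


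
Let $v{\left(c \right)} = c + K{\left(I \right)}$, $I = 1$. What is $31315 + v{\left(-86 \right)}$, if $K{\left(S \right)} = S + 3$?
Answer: $31233$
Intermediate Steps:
$K{\left(S \right)} = 3 + S$
$v{\left(c \right)} = 4 + c$ ($v{\left(c \right)} = c + \left(3 + 1\right) = c + 4 = 4 + c$)
$31315 + v{\left(-86 \right)} = 31315 + \left(4 - 86\right) = 31315 - 82 = 31233$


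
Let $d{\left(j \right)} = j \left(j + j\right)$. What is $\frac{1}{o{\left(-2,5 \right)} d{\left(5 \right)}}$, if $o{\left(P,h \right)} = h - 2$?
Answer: $\frac{1}{150} \approx 0.0066667$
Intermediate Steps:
$d{\left(j \right)} = 2 j^{2}$ ($d{\left(j \right)} = j 2 j = 2 j^{2}$)
$o{\left(P,h \right)} = -2 + h$ ($o{\left(P,h \right)} = h - 2 = -2 + h$)
$\frac{1}{o{\left(-2,5 \right)} d{\left(5 \right)}} = \frac{1}{\left(-2 + 5\right) 2 \cdot 5^{2}} = \frac{1}{3 \cdot 2 \cdot 25} = \frac{1}{3 \cdot 50} = \frac{1}{150}$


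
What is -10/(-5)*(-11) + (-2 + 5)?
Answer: -19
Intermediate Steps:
-10/(-5)*(-11) + (-2 + 5) = -10*(-⅕)*(-11) + 3 = 2*(-11) + 3 = -22 + 3 = -19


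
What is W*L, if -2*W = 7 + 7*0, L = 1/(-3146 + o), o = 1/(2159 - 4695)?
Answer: 1268/1139751 ≈ 0.0011125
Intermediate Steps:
o = -1/2536 (o = 1/(-2536) = -1/2536 ≈ -0.00039432)
L = -2536/7978257 (L = 1/(-3146 - 1/2536) = 1/(-7978257/2536) = -2536/7978257 ≈ -0.00031786)
W = -7/2 (W = -(7 + 7*0)/2 = -(7 + 0)/2 = -½*7 = -7/2 ≈ -3.5000)
W*L = -7/2*(-2536/7978257) = 1268/1139751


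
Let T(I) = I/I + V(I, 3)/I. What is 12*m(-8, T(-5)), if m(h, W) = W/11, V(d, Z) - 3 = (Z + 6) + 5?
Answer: -144/55 ≈ -2.6182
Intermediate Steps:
V(d, Z) = 14 + Z (V(d, Z) = 3 + ((Z + 6) + 5) = 3 + ((6 + Z) + 5) = 3 + (11 + Z) = 14 + Z)
T(I) = 1 + 17/I (T(I) = I/I + (14 + 3)/I = 1 + 17/I)
m(h, W) = W/11 (m(h, W) = W*(1/11) = W/11)
12*m(-8, T(-5)) = 12*(((17 - 5)/(-5))/11) = 12*((-⅕*12)/11) = 12*((1/11)*(-12/5)) = 12*(-12/55) = -144/55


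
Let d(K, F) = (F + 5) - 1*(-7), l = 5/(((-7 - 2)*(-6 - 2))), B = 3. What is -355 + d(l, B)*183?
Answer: 2390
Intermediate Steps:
l = 5/72 (l = 5/((-9*(-8))) = 5/72 ≈ 0.069444)
d(K, F) = 12 + F (d(K, F) = (5 + F) + 7 = 12 + F)
-355 + d(l, B)*183 = -355 + (12 + 3)*183 = -355 + 15*183 = -355 + 2745 = 2390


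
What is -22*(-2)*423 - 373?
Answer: 18239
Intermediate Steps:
-22*(-2)*423 - 373 = 44*423 - 373 = 18612 - 373 = 18239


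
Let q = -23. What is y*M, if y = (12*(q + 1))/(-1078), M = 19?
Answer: 228/49 ≈ 4.6531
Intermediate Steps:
y = 12/49 (y = (12*(-23 + 1))/(-1078) = (12*(-22))*(-1/1078) = -264*(-1/1078) = 12/49 ≈ 0.24490)
y*M = (12/49)*19 = 228/49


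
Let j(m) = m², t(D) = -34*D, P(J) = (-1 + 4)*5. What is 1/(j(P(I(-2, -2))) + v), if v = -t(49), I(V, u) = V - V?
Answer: 1/1891 ≈ 0.00052882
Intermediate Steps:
I(V, u) = 0
P(J) = 15 (P(J) = 3*5 = 15)
v = 1666 (v = -(-34)*49 = -1*(-1666) = 1666)
1/(j(P(I(-2, -2))) + v) = 1/(15² + 1666) = 1/(225 + 1666) = 1/1891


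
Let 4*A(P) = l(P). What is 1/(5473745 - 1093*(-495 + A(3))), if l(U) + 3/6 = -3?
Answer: 8/48125891 ≈ 1.6623e-7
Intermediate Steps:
l(U) = -7/2 (l(U) = -½ - 3 = -7/2)
A(P) = -7/8 (A(P) = (¼)*(-7/2) = -7/8)
1/(5473745 - 1093*(-495 + A(3))) = 1/(5473745 - 1093*(-495 - 7/8)) = 1/(5473745 - 1093*(-3967/8)) = 1/(5473745 + 4335931/8) = 1/(48125891/8) = 8/48125891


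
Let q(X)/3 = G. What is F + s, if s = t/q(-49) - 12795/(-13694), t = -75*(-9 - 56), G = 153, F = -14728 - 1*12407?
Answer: -56828553185/2095182 ≈ -27123.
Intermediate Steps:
F = -27135 (F = -14728 - 12407 = -27135)
q(X) = 459 (q(X) = 3*153 = 459)
t = 4875 (t = -75*(-65) = 4875)
s = 24210385/2095182 (s = 4875/459 - 12795/(-13694) = 4875*(1/459) - 12795*(-1/13694) = 1625/153 + 12795/13694 = 24210385/2095182 ≈ 11.555)
F + s = -27135 + 24210385/2095182 = -56828553185/2095182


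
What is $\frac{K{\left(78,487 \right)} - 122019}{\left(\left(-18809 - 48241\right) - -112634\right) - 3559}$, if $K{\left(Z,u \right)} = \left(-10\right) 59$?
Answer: $- \frac{122609}{42025} \approx -2.9175$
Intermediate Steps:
$K{\left(Z,u \right)} = -590$
$\frac{K{\left(78,487 \right)} - 122019}{\left(\left(-18809 - 48241\right) - -112634\right) - 3559} = \frac{-590 - 122019}{\left(\left(-18809 - 48241\right) - -112634\right) - 3559} = - \frac{122609}{\left(\left(-18809 - 48241\right) + 112634\right) - 3559} = - \frac{122609}{\left(-67050 + 112634\right) - 3559} = - \frac{122609}{45584 - 3559} = - \frac{122609}{42025}$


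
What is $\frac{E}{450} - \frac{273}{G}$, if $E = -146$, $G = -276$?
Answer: $\frac{13759}{20700} \approx 0.66469$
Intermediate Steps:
$\frac{E}{450} - \frac{273}{G} = - \frac{146}{450} - \frac{273}{-276} = \left(-146\right) \frac{1}{450} - - \frac{91}{92} = - \frac{73}{225} + \frac{91}{92} = \frac{13759}{20700}$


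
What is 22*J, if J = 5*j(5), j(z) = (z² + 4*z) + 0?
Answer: 4950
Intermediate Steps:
j(z) = z² + 4*z
J = 225 (J = 5*(5*(4 + 5)) = 5*(5*9) = 5*45 = 225)
22*J = 22*225 = 4950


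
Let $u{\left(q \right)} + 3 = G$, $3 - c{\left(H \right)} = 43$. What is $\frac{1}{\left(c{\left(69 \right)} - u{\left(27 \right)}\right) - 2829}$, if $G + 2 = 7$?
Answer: $- \frac{1}{2871} \approx -0.00034831$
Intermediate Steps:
$G = 5$ ($G = -2 + 7 = 5$)
$c{\left(H \right)} = -40$ ($c{\left(H \right)} = 3 - 43 = -40$)
$u{\left(q \right)} = 2$ ($u{\left(q \right)} = -3 + 5 = 2$)
$\frac{1}{\left(c{\left(69 \right)} - u{\left(27 \right)}\right) - 2829} = \frac{1}{\left(-40 - 2\right) - 2829} = \frac{1}{-42 - 2829} = \frac{1}{-2871} = - \frac{1}{2871}$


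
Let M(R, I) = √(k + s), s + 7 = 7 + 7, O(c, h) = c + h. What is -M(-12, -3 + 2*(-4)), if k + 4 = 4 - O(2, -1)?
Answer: -√6 ≈ -2.4495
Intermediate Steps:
s = 7 (s = -7 + (7 + 7) = -7 + 14 = 7)
k = -1 (k = -4 + (4 - (2 - 1)) = -4 + (4 - 1*1) = -4 + (4 - 1) = -4 + 3 = -1)
M(R, I) = √6 (M(R, I) = √(-1 + 7) = √6)
-M(-12, -3 + 2*(-4)) = -√6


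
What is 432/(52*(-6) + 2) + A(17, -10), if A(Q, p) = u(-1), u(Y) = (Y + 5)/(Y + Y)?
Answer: -526/155 ≈ -3.3935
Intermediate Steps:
u(Y) = (5 + Y)/(2*Y) (u(Y) = (5 + Y)/((2*Y)) = (5 + Y)*(1/(2*Y)) = (5 + Y)/(2*Y))
A(Q, p) = -2 (A(Q, p) = (1/2)*(5 - 1)/(-1) = (1/2)*(-1)*4 = -2)
432/(52*(-6) + 2) + A(17, -10) = 432/(52*(-6) + 2) - 2 = 432/(-312 + 2) - 2 = 432/(-310) - 2 = 432*(-1/310) - 2 = -216/155 - 2 = -526/155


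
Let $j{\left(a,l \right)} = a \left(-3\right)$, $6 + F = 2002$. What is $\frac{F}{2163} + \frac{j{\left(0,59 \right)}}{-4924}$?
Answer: $\frac{1996}{2163} \approx 0.92279$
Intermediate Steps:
$F = 1996$ ($F = -6 + 2002 = 1996$)
$j{\left(a,l \right)} = - 3 a$
$\frac{F}{2163} + \frac{j{\left(0,59 \right)}}{-4924} = \frac{1996}{2163} + \frac{\left(-3\right) 0}{-4924} = 1996 \cdot \frac{1}{2163} + 0 \left(- \frac{1}{4924}\right) = \frac{1996}{2163} + 0 = \frac{1996}{2163}$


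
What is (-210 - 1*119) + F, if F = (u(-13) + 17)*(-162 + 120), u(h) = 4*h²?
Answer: -29435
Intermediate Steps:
F = -29106 (F = (4*(-13)² + 17)*(-162 + 120) = (4*169 + 17)*(-42) = (676 + 17)*(-42) = 693*(-42) = -29106)
(-210 - 1*119) + F = (-210 - 1*119) - 29106 = (-210 - 119) - 29106 = -329 - 29106 = -29435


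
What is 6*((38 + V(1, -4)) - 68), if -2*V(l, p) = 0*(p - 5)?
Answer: -180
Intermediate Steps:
V(l, p) = 0 (V(l, p) = -0*(p - 5) = -0*(-5 + p) = -1/2*0 = 0)
6*((38 + V(1, -4)) - 68) = 6*((38 + 0) - 68) = 6*(38 - 68) = 6*(-30) = -180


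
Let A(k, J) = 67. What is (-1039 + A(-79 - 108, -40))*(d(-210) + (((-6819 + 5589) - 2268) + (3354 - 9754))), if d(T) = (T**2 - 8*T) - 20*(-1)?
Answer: -34896744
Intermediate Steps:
d(T) = 20 + T**2 - 8*T (d(T) = (T**2 - 8*T) + 20 = 20 + T**2 - 8*T)
(-1039 + A(-79 - 108, -40))*(d(-210) + (((-6819 + 5589) - 2268) + (3354 - 9754))) = (-1039 + 67)*((20 + (-210)**2 - 8*(-210)) + (((-6819 + 5589) - 2268) + (3354 - 9754))) = -972*((20 + 44100 + 1680) + ((-1230 - 2268) - 6400)) = -972*(45800 + (-3498 - 6400)) = -972*(45800 - 9898) = -972*35902 = -34896744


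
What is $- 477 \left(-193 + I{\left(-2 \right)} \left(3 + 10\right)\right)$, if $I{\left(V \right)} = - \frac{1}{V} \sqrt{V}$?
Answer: $92061 - \frac{6201 i \sqrt{2}}{2} \approx 92061.0 - 4384.8 i$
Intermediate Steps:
$I{\left(V \right)} = - \frac{1}{\sqrt{V}}$
$- 477 \left(-193 + I{\left(-2 \right)} \left(3 + 10\right)\right) = - 477 \left(-193 + - \frac{1}{i \sqrt{2}} \left(3 + 10\right)\right) = - 477 \left(-193 + - \frac{\left(-1\right) i \sqrt{2}}{2} \cdot 13\right) = - 477 \left(-193 + \frac{i \sqrt{2}}{2} \cdot 13\right) = - 477 \left(-193 + \frac{13 i \sqrt{2}}{2}\right) = 92061 - \frac{6201 i \sqrt{2}}{2}$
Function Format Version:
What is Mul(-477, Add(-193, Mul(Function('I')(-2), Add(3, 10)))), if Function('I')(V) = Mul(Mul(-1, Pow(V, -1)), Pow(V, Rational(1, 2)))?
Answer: Add(92061, Mul(Rational(-6201, 2), I, Pow(2, Rational(1, 2)))) ≈ Add(92061., Mul(-4384.8, I))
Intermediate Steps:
Function('I')(V) = Mul(-1, Pow(V, Rational(-1, 2)))
Mul(-477, Add(-193, Mul(Function('I')(-2), Add(3, 10)))) = Mul(-477, Add(-193, Mul(Mul(-1, Pow(-2, Rational(-1, 2))), Add(3, 10)))) = Mul(-477, Add(-193, Mul(Mul(-1, Mul(Rational(-1, 2), I, Pow(2, Rational(1, 2)))), 13))) = Mul(-477, Add(-193, Mul(Mul(Rational(1, 2), I, Pow(2, Rational(1, 2))), 13))) = Mul(-477, Add(-193, Mul(Rational(13, 2), I, Pow(2, Rational(1, 2))))) = Add(92061, Mul(Rational(-6201, 2), I, Pow(2, Rational(1, 2))))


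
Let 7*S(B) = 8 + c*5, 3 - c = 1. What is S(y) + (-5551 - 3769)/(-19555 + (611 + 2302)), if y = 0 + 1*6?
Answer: 182398/58247 ≈ 3.1315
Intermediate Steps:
c = 2 (c = 3 - 1*1 = 3 - 1 = 2)
y = 6 (y = 0 + 6 = 6)
S(B) = 18/7 (S(B) = (8 + 2*5)/7 = (8 + 10)/7 = (1/7)*18 = 18/7)
S(y) + (-5551 - 3769)/(-19555 + (611 + 2302)) = 18/7 + (-5551 - 3769)/(-19555 + (611 + 2302)) = 18/7 - 9320/(-19555 + 2913) = 18/7 - 9320/(-16642) = 18/7 - 9320*(-1/16642) = 18/7 + 4660/8321 = 182398/58247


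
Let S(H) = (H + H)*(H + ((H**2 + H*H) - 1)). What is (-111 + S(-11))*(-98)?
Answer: 506758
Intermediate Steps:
S(H) = 2*H*(-1 + H + 2*H**2) (S(H) = (2*H)*(H + ((H**2 + H**2) - 1)) = (2*H)*(H + (2*H**2 - 1)) = (2*H)*(H + (-1 + 2*H**2)) = (2*H)*(-1 + H + 2*H**2) = 2*H*(-1 + H + 2*H**2))
(-111 + S(-11))*(-98) = (-111 + 2*(-11)*(-1 - 11 + 2*(-11)**2))*(-98) = (-111 + 2*(-11)*(-1 - 11 + 2*121))*(-98) = (-111 + 2*(-11)*(-1 - 11 + 242))*(-98) = (-111 + 2*(-11)*230)*(-98) = (-111 - 5060)*(-98) = -5171*(-98) = 506758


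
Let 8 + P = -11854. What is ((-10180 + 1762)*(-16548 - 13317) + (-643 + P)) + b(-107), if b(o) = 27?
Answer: 251391092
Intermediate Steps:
P = -11862 (P = -8 - 11854 = -11862)
((-10180 + 1762)*(-16548 - 13317) + (-643 + P)) + b(-107) = ((-10180 + 1762)*(-16548 - 13317) + (-643 - 11862)) + 27 = (-8418*(-29865) - 12505) + 27 = (251403570 - 12505) + 27 = 251391065 + 27 = 251391092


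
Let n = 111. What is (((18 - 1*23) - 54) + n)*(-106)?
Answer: -5512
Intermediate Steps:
(((18 - 1*23) - 54) + n)*(-106) = (((18 - 1*23) - 54) + 111)*(-106) = (((18 - 23) - 54) + 111)*(-106) = ((-5 - 54) + 111)*(-106) = (-59 + 111)*(-106) = 52*(-106) = -5512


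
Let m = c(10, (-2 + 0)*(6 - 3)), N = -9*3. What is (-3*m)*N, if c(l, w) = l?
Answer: 810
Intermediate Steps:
N = -27
m = 10
(-3*m)*N = -3*10*(-27) = -30*(-27) = 810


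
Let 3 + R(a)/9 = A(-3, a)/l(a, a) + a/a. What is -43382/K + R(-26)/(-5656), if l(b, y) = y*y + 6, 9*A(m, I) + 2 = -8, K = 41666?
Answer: -41707367817/40180523768 ≈ -1.0380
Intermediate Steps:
A(m, I) = -10/9 (A(m, I) = -2/9 + (1/9)*(-8) = -2/9 - 8/9 = -10/9)
l(b, y) = 6 + y**2 (l(b, y) = y**2 + 6 = 6 + y**2)
R(a) = -18 - 10/(6 + a**2) (R(a) = -27 + 9*(-10/(9*(6 + a**2)) + a/a) = -27 + 9*(-10/(9*(6 + a**2)) + 1) = -27 + 9*(1 - 10/(9*(6 + a**2))) = -27 + (9 - 10/(6 + a**2)) = -18 - 10/(6 + a**2))
-43382/K + R(-26)/(-5656) = -43382/41666 + (2*(-59 - 9*(-26)**2)/(6 + (-26)**2))/(-5656) = -43382*1/41666 + (2*(-59 - 9*676)/(6 + 676))*(-1/5656) = -21691/20833 + (2*(-59 - 6084)/682)*(-1/5656) = -21691/20833 + (2*(1/682)*(-6143))*(-1/5656) = -21691/20833 - 6143/341*(-1/5656) = -21691/20833 + 6143/1928696 = -41707367817/40180523768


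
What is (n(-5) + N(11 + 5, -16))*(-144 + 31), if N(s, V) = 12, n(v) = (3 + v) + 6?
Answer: -1808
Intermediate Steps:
n(v) = 9 + v
(n(-5) + N(11 + 5, -16))*(-144 + 31) = ((9 - 5) + 12)*(-144 + 31) = (4 + 12)*(-113) = 16*(-113) = -1808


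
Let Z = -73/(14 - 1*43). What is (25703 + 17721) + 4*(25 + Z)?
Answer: 1262488/29 ≈ 43534.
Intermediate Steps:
Z = 73/29 (Z = -73/(14 - 43) = -73/(-29) = -73*(-1/29) = 73/29 ≈ 2.5172)
(25703 + 17721) + 4*(25 + Z) = (25703 + 17721) + 4*(25 + 73/29) = 43424 + 4*(798/29) = 43424 + 3192/29 = 1262488/29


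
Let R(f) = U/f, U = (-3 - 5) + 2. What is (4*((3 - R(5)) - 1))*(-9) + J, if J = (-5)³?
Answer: -1201/5 ≈ -240.20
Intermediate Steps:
J = -125
U = -6 (U = -8 + 2 = -6)
R(f) = -6/f
(4*((3 - R(5)) - 1))*(-9) + J = (4*((3 - (-6)/5) - 1))*(-9) - 125 = (4*((3 - 1*(-6/5)) - 1))*(-9) - 125 = (4*((3 + 6/5) - 1))*(-9) - 125 = (4*(21/5 - 1))*(-9) - 125 = (4*(16/5))*(-9) - 125 = (64/5)*(-9) - 125 = -576/5 - 125 = -1201/5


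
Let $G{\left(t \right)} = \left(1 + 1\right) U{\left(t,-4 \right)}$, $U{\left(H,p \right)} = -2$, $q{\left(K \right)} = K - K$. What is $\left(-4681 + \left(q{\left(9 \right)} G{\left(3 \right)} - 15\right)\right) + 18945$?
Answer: $14249$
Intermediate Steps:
$q{\left(K \right)} = 0$
$G{\left(t \right)} = -4$ ($G{\left(t \right)} = \left(1 + 1\right) \left(-2\right) = 2 \left(-2\right) = -4$)
$\left(-4681 + \left(q{\left(9 \right)} G{\left(3 \right)} - 15\right)\right) + 18945 = \left(-4681 + \left(0 \left(-4\right) - 15\right)\right) + 18945 = \left(-4681 + \left(0 - 15\right)\right) + 18945 = \left(-4681 - 15\right) + 18945 = -4696 + 18945 = 14249$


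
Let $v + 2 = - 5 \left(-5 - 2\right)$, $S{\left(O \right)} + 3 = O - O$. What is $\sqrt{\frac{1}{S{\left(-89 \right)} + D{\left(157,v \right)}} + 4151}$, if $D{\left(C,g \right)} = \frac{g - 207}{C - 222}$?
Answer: $\frac{\sqrt{1829226}}{21} \approx 64.404$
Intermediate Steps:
$S{\left(O \right)} = -3$ ($S{\left(O \right)} = -3 + \left(O - O\right) = -3 + 0 = -3$)
$v = 33$ ($v = -2 - 5 \left(-5 - 2\right) = -2 - -35 = -2 + 35 = 33$)
$D{\left(C,g \right)} = \frac{-207 + g}{-222 + C}$
$\sqrt{\frac{1}{S{\left(-89 \right)} + D{\left(157,v \right)}} + 4151} = \sqrt{\frac{1}{-3 + \frac{-207 + 33}{-222 + 157}} + 4151} = \sqrt{\frac{1}{-3 + \frac{1}{-65} \left(-174\right)} + 4151} = \sqrt{\frac{1}{-3 - - \frac{174}{65}} + 4151} = \sqrt{\frac{1}{-3 + \frac{174}{65}} + 4151} = \sqrt{\frac{1}{- \frac{21}{65}} + 4151} = \sqrt{- \frac{65}{21} + 4151} = \sqrt{\frac{87106}{21}} = \frac{\sqrt{1829226}}{21}$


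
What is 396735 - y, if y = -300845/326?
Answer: 129636455/326 ≈ 3.9766e+5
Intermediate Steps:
y = -300845/326 (y = -300845*1/326 = -300845/326 ≈ -922.84)
396735 - y = 396735 - 1*(-300845/326) = 396735 + 300845/326 = 129636455/326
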